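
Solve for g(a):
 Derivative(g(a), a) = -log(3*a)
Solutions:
 g(a) = C1 - a*log(a) - a*log(3) + a


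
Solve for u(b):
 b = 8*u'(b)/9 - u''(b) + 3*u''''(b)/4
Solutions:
 u(b) = C1 + C2*exp(b*((sqrt(3) + 2)^(-1/3) + (sqrt(3) + 2)^(1/3))/3)*sin(sqrt(3)*b*(-(sqrt(3) + 2)^(1/3) + (sqrt(3) + 2)^(-1/3))/3) + C3*exp(b*((sqrt(3) + 2)^(-1/3) + (sqrt(3) + 2)^(1/3))/3)*cos(sqrt(3)*b*(-(sqrt(3) + 2)^(1/3) + (sqrt(3) + 2)^(-1/3))/3) + C4*exp(-2*b*((sqrt(3) + 2)^(-1/3) + (sqrt(3) + 2)^(1/3))/3) + 9*b^2/16 + 81*b/64


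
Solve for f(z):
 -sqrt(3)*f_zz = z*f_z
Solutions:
 f(z) = C1 + C2*erf(sqrt(2)*3^(3/4)*z/6)


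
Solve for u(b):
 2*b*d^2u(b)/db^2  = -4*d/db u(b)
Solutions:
 u(b) = C1 + C2/b


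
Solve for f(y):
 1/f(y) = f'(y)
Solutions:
 f(y) = -sqrt(C1 + 2*y)
 f(y) = sqrt(C1 + 2*y)


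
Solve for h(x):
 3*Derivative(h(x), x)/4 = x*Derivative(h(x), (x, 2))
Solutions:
 h(x) = C1 + C2*x^(7/4)


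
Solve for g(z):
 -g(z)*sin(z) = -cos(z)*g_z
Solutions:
 g(z) = C1/cos(z)


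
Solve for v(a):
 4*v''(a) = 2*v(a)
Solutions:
 v(a) = C1*exp(-sqrt(2)*a/2) + C2*exp(sqrt(2)*a/2)


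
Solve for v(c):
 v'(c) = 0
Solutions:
 v(c) = C1


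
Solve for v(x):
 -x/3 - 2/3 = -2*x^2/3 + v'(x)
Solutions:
 v(x) = C1 + 2*x^3/9 - x^2/6 - 2*x/3


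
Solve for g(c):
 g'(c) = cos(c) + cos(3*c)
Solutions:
 g(c) = C1 + sin(c) + sin(3*c)/3


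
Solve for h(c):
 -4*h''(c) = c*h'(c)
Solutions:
 h(c) = C1 + C2*erf(sqrt(2)*c/4)


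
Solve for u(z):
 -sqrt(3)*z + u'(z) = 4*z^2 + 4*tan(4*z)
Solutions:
 u(z) = C1 + 4*z^3/3 + sqrt(3)*z^2/2 - log(cos(4*z))


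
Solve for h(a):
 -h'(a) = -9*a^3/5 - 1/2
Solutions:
 h(a) = C1 + 9*a^4/20 + a/2


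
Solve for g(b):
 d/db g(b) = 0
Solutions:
 g(b) = C1


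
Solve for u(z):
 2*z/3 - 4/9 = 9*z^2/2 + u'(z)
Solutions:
 u(z) = C1 - 3*z^3/2 + z^2/3 - 4*z/9


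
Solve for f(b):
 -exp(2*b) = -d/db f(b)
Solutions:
 f(b) = C1 + exp(2*b)/2


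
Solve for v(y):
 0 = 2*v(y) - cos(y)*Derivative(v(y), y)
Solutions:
 v(y) = C1*(sin(y) + 1)/(sin(y) - 1)


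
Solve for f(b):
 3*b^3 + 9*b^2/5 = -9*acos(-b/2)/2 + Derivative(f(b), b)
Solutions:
 f(b) = C1 + 3*b^4/4 + 3*b^3/5 + 9*b*acos(-b/2)/2 + 9*sqrt(4 - b^2)/2


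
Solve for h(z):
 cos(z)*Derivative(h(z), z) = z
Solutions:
 h(z) = C1 + Integral(z/cos(z), z)


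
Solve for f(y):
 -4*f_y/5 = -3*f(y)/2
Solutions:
 f(y) = C1*exp(15*y/8)


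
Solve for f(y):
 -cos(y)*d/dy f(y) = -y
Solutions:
 f(y) = C1 + Integral(y/cos(y), y)


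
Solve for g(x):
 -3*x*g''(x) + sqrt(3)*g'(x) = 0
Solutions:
 g(x) = C1 + C2*x^(sqrt(3)/3 + 1)


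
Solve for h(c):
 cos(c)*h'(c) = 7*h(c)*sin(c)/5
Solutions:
 h(c) = C1/cos(c)^(7/5)


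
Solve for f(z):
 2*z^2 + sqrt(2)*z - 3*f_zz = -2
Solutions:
 f(z) = C1 + C2*z + z^4/18 + sqrt(2)*z^3/18 + z^2/3


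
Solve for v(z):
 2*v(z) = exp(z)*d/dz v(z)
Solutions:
 v(z) = C1*exp(-2*exp(-z))


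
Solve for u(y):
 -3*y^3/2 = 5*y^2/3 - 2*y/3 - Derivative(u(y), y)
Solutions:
 u(y) = C1 + 3*y^4/8 + 5*y^3/9 - y^2/3


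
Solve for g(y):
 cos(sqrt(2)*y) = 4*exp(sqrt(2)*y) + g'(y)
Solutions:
 g(y) = C1 - 2*sqrt(2)*exp(sqrt(2)*y) + sqrt(2)*sin(sqrt(2)*y)/2


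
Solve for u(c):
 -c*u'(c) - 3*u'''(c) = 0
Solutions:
 u(c) = C1 + Integral(C2*airyai(-3^(2/3)*c/3) + C3*airybi(-3^(2/3)*c/3), c)


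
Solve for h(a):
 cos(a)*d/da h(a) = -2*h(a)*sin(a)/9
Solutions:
 h(a) = C1*cos(a)^(2/9)


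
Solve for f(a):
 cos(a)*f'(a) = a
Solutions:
 f(a) = C1 + Integral(a/cos(a), a)


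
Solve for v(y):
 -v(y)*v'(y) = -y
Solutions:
 v(y) = -sqrt(C1 + y^2)
 v(y) = sqrt(C1 + y^2)


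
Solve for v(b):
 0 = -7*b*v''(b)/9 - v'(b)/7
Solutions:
 v(b) = C1 + C2*b^(40/49)


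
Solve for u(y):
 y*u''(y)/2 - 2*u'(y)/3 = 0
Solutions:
 u(y) = C1 + C2*y^(7/3)


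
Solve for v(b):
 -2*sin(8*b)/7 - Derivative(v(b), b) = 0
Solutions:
 v(b) = C1 + cos(8*b)/28


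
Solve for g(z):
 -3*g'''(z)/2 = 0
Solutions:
 g(z) = C1 + C2*z + C3*z^2


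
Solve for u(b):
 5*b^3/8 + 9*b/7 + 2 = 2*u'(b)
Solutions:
 u(b) = C1 + 5*b^4/64 + 9*b^2/28 + b


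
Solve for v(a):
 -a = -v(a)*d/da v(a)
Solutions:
 v(a) = -sqrt(C1 + a^2)
 v(a) = sqrt(C1 + a^2)


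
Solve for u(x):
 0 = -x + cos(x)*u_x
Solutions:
 u(x) = C1 + Integral(x/cos(x), x)


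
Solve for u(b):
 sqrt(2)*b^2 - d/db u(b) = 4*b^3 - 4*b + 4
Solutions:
 u(b) = C1 - b^4 + sqrt(2)*b^3/3 + 2*b^2 - 4*b


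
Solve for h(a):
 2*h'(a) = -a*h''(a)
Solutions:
 h(a) = C1 + C2/a


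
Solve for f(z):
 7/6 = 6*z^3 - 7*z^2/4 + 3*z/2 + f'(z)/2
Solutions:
 f(z) = C1 - 3*z^4 + 7*z^3/6 - 3*z^2/2 + 7*z/3


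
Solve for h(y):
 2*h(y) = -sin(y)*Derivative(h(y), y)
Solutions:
 h(y) = C1*(cos(y) + 1)/(cos(y) - 1)


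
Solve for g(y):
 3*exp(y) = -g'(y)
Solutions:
 g(y) = C1 - 3*exp(y)


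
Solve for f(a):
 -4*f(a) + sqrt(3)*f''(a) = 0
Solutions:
 f(a) = C1*exp(-2*3^(3/4)*a/3) + C2*exp(2*3^(3/4)*a/3)


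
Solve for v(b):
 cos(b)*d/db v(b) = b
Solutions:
 v(b) = C1 + Integral(b/cos(b), b)


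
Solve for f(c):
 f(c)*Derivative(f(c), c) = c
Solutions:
 f(c) = -sqrt(C1 + c^2)
 f(c) = sqrt(C1 + c^2)


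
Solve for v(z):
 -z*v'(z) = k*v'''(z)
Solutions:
 v(z) = C1 + Integral(C2*airyai(z*(-1/k)^(1/3)) + C3*airybi(z*(-1/k)^(1/3)), z)


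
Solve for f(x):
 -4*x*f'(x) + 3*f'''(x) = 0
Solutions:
 f(x) = C1 + Integral(C2*airyai(6^(2/3)*x/3) + C3*airybi(6^(2/3)*x/3), x)


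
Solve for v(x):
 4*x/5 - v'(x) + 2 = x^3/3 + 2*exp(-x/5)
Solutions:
 v(x) = C1 - x^4/12 + 2*x^2/5 + 2*x + 10*exp(-x/5)


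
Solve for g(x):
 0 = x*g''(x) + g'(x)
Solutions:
 g(x) = C1 + C2*log(x)


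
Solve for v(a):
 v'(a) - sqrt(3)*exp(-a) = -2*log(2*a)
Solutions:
 v(a) = C1 - 2*a*log(a) + 2*a*(1 - log(2)) - sqrt(3)*exp(-a)


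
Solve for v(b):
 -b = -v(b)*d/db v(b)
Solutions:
 v(b) = -sqrt(C1 + b^2)
 v(b) = sqrt(C1 + b^2)


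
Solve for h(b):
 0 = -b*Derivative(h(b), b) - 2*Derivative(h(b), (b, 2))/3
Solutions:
 h(b) = C1 + C2*erf(sqrt(3)*b/2)


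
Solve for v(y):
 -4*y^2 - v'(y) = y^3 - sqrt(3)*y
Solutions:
 v(y) = C1 - y^4/4 - 4*y^3/3 + sqrt(3)*y^2/2


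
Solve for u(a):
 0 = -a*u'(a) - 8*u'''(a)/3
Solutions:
 u(a) = C1 + Integral(C2*airyai(-3^(1/3)*a/2) + C3*airybi(-3^(1/3)*a/2), a)


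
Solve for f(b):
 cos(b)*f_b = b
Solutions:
 f(b) = C1 + Integral(b/cos(b), b)


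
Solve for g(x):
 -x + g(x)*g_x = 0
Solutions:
 g(x) = -sqrt(C1 + x^2)
 g(x) = sqrt(C1 + x^2)


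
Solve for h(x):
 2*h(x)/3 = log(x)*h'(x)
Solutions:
 h(x) = C1*exp(2*li(x)/3)


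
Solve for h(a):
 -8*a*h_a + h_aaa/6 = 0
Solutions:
 h(a) = C1 + Integral(C2*airyai(2*6^(1/3)*a) + C3*airybi(2*6^(1/3)*a), a)


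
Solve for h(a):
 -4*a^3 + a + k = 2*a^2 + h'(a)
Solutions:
 h(a) = C1 - a^4 - 2*a^3/3 + a^2/2 + a*k


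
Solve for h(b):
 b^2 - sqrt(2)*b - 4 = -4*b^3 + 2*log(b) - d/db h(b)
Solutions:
 h(b) = C1 - b^4 - b^3/3 + sqrt(2)*b^2/2 + 2*b*log(b) + 2*b


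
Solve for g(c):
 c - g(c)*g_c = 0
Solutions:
 g(c) = -sqrt(C1 + c^2)
 g(c) = sqrt(C1 + c^2)


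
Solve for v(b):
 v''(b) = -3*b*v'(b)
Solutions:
 v(b) = C1 + C2*erf(sqrt(6)*b/2)


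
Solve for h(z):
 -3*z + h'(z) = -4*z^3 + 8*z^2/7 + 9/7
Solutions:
 h(z) = C1 - z^4 + 8*z^3/21 + 3*z^2/2 + 9*z/7


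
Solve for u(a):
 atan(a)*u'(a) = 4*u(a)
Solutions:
 u(a) = C1*exp(4*Integral(1/atan(a), a))


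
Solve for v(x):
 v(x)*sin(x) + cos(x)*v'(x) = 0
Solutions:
 v(x) = C1*cos(x)


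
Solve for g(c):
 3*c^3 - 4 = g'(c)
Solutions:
 g(c) = C1 + 3*c^4/4 - 4*c


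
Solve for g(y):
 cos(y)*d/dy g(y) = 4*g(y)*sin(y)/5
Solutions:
 g(y) = C1/cos(y)^(4/5)


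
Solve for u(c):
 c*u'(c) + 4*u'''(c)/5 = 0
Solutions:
 u(c) = C1 + Integral(C2*airyai(-10^(1/3)*c/2) + C3*airybi(-10^(1/3)*c/2), c)


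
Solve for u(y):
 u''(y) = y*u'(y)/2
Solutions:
 u(y) = C1 + C2*erfi(y/2)


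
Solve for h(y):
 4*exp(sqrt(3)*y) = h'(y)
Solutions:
 h(y) = C1 + 4*sqrt(3)*exp(sqrt(3)*y)/3


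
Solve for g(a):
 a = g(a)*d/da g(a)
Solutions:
 g(a) = -sqrt(C1 + a^2)
 g(a) = sqrt(C1 + a^2)


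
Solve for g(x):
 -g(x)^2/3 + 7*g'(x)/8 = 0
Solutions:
 g(x) = -21/(C1 + 8*x)


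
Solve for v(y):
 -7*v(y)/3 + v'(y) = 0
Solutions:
 v(y) = C1*exp(7*y/3)


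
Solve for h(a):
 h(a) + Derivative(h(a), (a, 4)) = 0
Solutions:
 h(a) = (C1*sin(sqrt(2)*a/2) + C2*cos(sqrt(2)*a/2))*exp(-sqrt(2)*a/2) + (C3*sin(sqrt(2)*a/2) + C4*cos(sqrt(2)*a/2))*exp(sqrt(2)*a/2)


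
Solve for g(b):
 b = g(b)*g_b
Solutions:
 g(b) = -sqrt(C1 + b^2)
 g(b) = sqrt(C1 + b^2)


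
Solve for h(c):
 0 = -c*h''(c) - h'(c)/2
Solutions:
 h(c) = C1 + C2*sqrt(c)


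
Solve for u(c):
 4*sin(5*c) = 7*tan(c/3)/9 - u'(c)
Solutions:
 u(c) = C1 - 7*log(cos(c/3))/3 + 4*cos(5*c)/5


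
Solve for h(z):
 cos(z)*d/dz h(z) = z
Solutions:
 h(z) = C1 + Integral(z/cos(z), z)


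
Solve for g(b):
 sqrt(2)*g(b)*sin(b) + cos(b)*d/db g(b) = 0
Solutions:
 g(b) = C1*cos(b)^(sqrt(2))


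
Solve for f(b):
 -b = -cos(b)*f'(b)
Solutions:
 f(b) = C1 + Integral(b/cos(b), b)


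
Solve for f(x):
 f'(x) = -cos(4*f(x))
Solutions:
 f(x) = -asin((C1 + exp(8*x))/(C1 - exp(8*x)))/4 + pi/4
 f(x) = asin((C1 + exp(8*x))/(C1 - exp(8*x)))/4


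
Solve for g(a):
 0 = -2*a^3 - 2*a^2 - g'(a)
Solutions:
 g(a) = C1 - a^4/2 - 2*a^3/3


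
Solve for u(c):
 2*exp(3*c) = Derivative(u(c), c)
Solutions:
 u(c) = C1 + 2*exp(3*c)/3


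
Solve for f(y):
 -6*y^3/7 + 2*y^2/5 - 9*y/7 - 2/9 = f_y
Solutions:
 f(y) = C1 - 3*y^4/14 + 2*y^3/15 - 9*y^2/14 - 2*y/9


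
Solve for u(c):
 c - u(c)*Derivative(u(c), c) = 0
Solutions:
 u(c) = -sqrt(C1 + c^2)
 u(c) = sqrt(C1 + c^2)


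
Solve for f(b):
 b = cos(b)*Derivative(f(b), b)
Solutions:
 f(b) = C1 + Integral(b/cos(b), b)


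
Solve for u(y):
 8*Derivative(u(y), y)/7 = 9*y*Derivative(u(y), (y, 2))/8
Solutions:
 u(y) = C1 + C2*y^(127/63)


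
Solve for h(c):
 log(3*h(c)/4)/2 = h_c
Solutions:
 2*Integral(1/(-log(_y) - log(3) + 2*log(2)), (_y, h(c))) = C1 - c


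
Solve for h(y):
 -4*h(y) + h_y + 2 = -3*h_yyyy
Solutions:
 h(y) = C1*exp(y*(-4 - 4*2^(1/3)/(29 + 3*sqrt(97))^(1/3) + 2^(2/3)*(29 + 3*sqrt(97))^(1/3))/12)*sin(2^(1/3)*sqrt(3)*y*(4/(29 + 3*sqrt(97))^(1/3) + 2^(1/3)*(29 + 3*sqrt(97))^(1/3))/12) + C2*exp(y*(-4 - 4*2^(1/3)/(29 + 3*sqrt(97))^(1/3) + 2^(2/3)*(29 + 3*sqrt(97))^(1/3))/12)*cos(2^(1/3)*sqrt(3)*y*(4/(29 + 3*sqrt(97))^(1/3) + 2^(1/3)*(29 + 3*sqrt(97))^(1/3))/12) + C3*exp(y) + C4*exp(y*(-2^(2/3)*(29 + 3*sqrt(97))^(1/3) - 2 + 4*2^(1/3)/(29 + 3*sqrt(97))^(1/3))/6) + 1/2


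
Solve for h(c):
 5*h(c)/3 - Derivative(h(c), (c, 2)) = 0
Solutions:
 h(c) = C1*exp(-sqrt(15)*c/3) + C2*exp(sqrt(15)*c/3)


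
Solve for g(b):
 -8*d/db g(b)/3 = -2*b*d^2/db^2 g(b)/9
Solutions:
 g(b) = C1 + C2*b^13


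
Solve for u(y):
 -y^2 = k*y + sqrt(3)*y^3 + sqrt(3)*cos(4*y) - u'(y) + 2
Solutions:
 u(y) = C1 + k*y^2/2 + sqrt(3)*y^4/4 + y^3/3 + 2*y + sqrt(3)*sin(4*y)/4


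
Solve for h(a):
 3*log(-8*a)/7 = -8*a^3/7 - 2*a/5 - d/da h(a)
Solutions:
 h(a) = C1 - 2*a^4/7 - a^2/5 - 3*a*log(-a)/7 + 3*a*(1 - 3*log(2))/7


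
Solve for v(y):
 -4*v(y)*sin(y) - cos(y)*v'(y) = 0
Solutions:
 v(y) = C1*cos(y)^4


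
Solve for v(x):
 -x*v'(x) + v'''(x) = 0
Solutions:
 v(x) = C1 + Integral(C2*airyai(x) + C3*airybi(x), x)


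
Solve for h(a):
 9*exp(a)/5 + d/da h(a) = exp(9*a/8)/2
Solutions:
 h(a) = C1 + 4*exp(9*a/8)/9 - 9*exp(a)/5


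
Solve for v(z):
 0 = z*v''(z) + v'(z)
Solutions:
 v(z) = C1 + C2*log(z)


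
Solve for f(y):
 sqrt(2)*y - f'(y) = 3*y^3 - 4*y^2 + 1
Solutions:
 f(y) = C1 - 3*y^4/4 + 4*y^3/3 + sqrt(2)*y^2/2 - y


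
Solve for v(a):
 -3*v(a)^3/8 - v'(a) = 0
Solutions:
 v(a) = -2*sqrt(-1/(C1 - 3*a))
 v(a) = 2*sqrt(-1/(C1 - 3*a))


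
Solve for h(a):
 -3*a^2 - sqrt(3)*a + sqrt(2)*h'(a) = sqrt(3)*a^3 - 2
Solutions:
 h(a) = C1 + sqrt(6)*a^4/8 + sqrt(2)*a^3/2 + sqrt(6)*a^2/4 - sqrt(2)*a


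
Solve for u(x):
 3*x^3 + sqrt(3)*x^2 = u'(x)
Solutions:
 u(x) = C1 + 3*x^4/4 + sqrt(3)*x^3/3


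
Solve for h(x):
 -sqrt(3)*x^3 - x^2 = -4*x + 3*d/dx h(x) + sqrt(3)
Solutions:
 h(x) = C1 - sqrt(3)*x^4/12 - x^3/9 + 2*x^2/3 - sqrt(3)*x/3


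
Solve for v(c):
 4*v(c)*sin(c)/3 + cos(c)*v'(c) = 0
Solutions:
 v(c) = C1*cos(c)^(4/3)


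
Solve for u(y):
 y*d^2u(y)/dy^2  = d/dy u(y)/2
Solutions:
 u(y) = C1 + C2*y^(3/2)


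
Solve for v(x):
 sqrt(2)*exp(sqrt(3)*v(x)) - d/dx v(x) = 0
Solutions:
 v(x) = sqrt(3)*(2*log(-1/(C1 + sqrt(2)*x)) - log(3))/6


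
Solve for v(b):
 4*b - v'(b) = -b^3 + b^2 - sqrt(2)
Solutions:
 v(b) = C1 + b^4/4 - b^3/3 + 2*b^2 + sqrt(2)*b


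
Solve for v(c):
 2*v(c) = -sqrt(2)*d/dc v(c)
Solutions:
 v(c) = C1*exp(-sqrt(2)*c)


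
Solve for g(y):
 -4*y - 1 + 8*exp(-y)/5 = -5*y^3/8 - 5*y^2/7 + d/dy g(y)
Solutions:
 g(y) = C1 + 5*y^4/32 + 5*y^3/21 - 2*y^2 - y - 8*exp(-y)/5


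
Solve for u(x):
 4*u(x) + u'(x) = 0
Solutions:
 u(x) = C1*exp(-4*x)


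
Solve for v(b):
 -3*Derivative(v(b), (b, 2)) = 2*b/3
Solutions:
 v(b) = C1 + C2*b - b^3/27


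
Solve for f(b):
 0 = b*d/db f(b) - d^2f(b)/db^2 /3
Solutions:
 f(b) = C1 + C2*erfi(sqrt(6)*b/2)


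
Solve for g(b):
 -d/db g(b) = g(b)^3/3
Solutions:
 g(b) = -sqrt(6)*sqrt(-1/(C1 - b))/2
 g(b) = sqrt(6)*sqrt(-1/(C1 - b))/2


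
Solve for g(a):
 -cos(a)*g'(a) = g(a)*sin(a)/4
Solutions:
 g(a) = C1*cos(a)^(1/4)


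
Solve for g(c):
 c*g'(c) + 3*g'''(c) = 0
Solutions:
 g(c) = C1 + Integral(C2*airyai(-3^(2/3)*c/3) + C3*airybi(-3^(2/3)*c/3), c)


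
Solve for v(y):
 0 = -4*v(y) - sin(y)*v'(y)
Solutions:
 v(y) = C1*(cos(y)^2 + 2*cos(y) + 1)/(cos(y)^2 - 2*cos(y) + 1)


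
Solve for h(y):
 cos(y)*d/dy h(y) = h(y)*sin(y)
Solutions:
 h(y) = C1/cos(y)


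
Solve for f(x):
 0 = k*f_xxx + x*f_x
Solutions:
 f(x) = C1 + Integral(C2*airyai(x*(-1/k)^(1/3)) + C3*airybi(x*(-1/k)^(1/3)), x)


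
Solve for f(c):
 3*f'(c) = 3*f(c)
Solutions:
 f(c) = C1*exp(c)


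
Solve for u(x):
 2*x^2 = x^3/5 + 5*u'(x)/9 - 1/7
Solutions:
 u(x) = C1 - 9*x^4/100 + 6*x^3/5 + 9*x/35


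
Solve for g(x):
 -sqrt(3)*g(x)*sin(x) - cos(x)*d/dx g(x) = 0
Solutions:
 g(x) = C1*cos(x)^(sqrt(3))


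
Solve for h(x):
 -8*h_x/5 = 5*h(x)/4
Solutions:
 h(x) = C1*exp(-25*x/32)


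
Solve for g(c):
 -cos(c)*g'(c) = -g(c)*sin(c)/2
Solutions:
 g(c) = C1/sqrt(cos(c))


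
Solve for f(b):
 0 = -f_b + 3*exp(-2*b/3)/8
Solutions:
 f(b) = C1 - 9*exp(-2*b/3)/16


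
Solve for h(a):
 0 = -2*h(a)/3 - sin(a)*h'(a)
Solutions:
 h(a) = C1*(cos(a) + 1)^(1/3)/(cos(a) - 1)^(1/3)


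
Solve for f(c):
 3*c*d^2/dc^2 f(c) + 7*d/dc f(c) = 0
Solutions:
 f(c) = C1 + C2/c^(4/3)


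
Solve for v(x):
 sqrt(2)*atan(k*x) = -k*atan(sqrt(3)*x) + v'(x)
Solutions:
 v(x) = C1 + k*(x*atan(sqrt(3)*x) - sqrt(3)*log(3*x^2 + 1)/6) + sqrt(2)*Piecewise((x*atan(k*x) - log(k^2*x^2 + 1)/(2*k), Ne(k, 0)), (0, True))


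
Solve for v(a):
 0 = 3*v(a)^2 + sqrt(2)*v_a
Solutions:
 v(a) = 2/(C1 + 3*sqrt(2)*a)


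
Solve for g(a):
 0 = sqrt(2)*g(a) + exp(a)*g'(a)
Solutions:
 g(a) = C1*exp(sqrt(2)*exp(-a))


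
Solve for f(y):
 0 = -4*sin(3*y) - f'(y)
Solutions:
 f(y) = C1 + 4*cos(3*y)/3


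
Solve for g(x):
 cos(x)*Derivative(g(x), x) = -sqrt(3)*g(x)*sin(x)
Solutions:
 g(x) = C1*cos(x)^(sqrt(3))


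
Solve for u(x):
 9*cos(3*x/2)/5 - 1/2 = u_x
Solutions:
 u(x) = C1 - x/2 + 6*sin(3*x/2)/5


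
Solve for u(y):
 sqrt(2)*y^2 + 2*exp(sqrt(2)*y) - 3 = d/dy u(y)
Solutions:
 u(y) = C1 + sqrt(2)*y^3/3 - 3*y + sqrt(2)*exp(sqrt(2)*y)


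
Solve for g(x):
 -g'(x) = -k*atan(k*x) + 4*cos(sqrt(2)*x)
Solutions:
 g(x) = C1 + k*Piecewise((x*atan(k*x) - log(k^2*x^2 + 1)/(2*k), Ne(k, 0)), (0, True)) - 2*sqrt(2)*sin(sqrt(2)*x)


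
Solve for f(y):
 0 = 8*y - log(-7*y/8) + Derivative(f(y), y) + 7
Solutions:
 f(y) = C1 - 4*y^2 + y*log(-y) + y*(-8 - 3*log(2) + log(7))


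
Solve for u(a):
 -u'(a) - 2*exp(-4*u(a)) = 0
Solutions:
 u(a) = log(-I*(C1 - 8*a)^(1/4))
 u(a) = log(I*(C1 - 8*a)^(1/4))
 u(a) = log(-(C1 - 8*a)^(1/4))
 u(a) = log(C1 - 8*a)/4


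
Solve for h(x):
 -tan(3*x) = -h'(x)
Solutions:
 h(x) = C1 - log(cos(3*x))/3


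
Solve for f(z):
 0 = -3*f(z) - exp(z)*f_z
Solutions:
 f(z) = C1*exp(3*exp(-z))


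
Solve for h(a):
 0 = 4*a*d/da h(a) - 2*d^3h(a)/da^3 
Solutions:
 h(a) = C1 + Integral(C2*airyai(2^(1/3)*a) + C3*airybi(2^(1/3)*a), a)


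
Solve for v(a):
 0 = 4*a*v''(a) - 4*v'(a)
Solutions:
 v(a) = C1 + C2*a^2


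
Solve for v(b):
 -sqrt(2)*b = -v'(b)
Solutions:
 v(b) = C1 + sqrt(2)*b^2/2


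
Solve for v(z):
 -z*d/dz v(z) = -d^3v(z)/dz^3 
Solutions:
 v(z) = C1 + Integral(C2*airyai(z) + C3*airybi(z), z)


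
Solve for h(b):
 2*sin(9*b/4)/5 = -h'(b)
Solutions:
 h(b) = C1 + 8*cos(9*b/4)/45


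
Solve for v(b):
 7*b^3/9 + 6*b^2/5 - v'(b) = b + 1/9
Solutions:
 v(b) = C1 + 7*b^4/36 + 2*b^3/5 - b^2/2 - b/9


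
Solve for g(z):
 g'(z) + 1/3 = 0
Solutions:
 g(z) = C1 - z/3


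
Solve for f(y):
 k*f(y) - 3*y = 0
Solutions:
 f(y) = 3*y/k


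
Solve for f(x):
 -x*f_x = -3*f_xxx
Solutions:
 f(x) = C1 + Integral(C2*airyai(3^(2/3)*x/3) + C3*airybi(3^(2/3)*x/3), x)


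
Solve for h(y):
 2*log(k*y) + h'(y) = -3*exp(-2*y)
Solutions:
 h(y) = C1 - 2*y*log(k*y) + 2*y + 3*exp(-2*y)/2


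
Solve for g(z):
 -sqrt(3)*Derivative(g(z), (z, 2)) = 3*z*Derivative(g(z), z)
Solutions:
 g(z) = C1 + C2*erf(sqrt(2)*3^(1/4)*z/2)


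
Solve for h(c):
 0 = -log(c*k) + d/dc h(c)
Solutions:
 h(c) = C1 + c*log(c*k) - c


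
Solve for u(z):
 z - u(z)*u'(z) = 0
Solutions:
 u(z) = -sqrt(C1 + z^2)
 u(z) = sqrt(C1 + z^2)


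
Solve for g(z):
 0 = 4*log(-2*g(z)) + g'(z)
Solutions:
 Integral(1/(log(-_y) + log(2)), (_y, g(z)))/4 = C1 - z


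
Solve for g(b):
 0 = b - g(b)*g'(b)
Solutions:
 g(b) = -sqrt(C1 + b^2)
 g(b) = sqrt(C1 + b^2)


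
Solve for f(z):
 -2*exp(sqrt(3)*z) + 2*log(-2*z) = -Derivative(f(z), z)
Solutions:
 f(z) = C1 - 2*z*log(-z) + 2*z*(1 - log(2)) + 2*sqrt(3)*exp(sqrt(3)*z)/3


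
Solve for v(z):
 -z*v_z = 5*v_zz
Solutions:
 v(z) = C1 + C2*erf(sqrt(10)*z/10)


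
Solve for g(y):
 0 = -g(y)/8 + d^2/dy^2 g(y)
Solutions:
 g(y) = C1*exp(-sqrt(2)*y/4) + C2*exp(sqrt(2)*y/4)


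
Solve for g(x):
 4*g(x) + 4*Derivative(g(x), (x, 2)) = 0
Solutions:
 g(x) = C1*sin(x) + C2*cos(x)


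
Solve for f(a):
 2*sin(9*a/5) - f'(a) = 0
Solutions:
 f(a) = C1 - 10*cos(9*a/5)/9


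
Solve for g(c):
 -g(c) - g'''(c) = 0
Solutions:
 g(c) = C3*exp(-c) + (C1*sin(sqrt(3)*c/2) + C2*cos(sqrt(3)*c/2))*exp(c/2)


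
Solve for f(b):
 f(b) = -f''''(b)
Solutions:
 f(b) = (C1*sin(sqrt(2)*b/2) + C2*cos(sqrt(2)*b/2))*exp(-sqrt(2)*b/2) + (C3*sin(sqrt(2)*b/2) + C4*cos(sqrt(2)*b/2))*exp(sqrt(2)*b/2)


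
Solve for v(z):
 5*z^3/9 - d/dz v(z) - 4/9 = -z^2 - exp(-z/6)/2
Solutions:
 v(z) = C1 + 5*z^4/36 + z^3/3 - 4*z/9 - 3*exp(-z/6)


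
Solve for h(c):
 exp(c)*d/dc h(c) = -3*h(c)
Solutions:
 h(c) = C1*exp(3*exp(-c))


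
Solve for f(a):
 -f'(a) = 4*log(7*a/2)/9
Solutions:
 f(a) = C1 - 4*a*log(a)/9 - 4*a*log(7)/9 + 4*a*log(2)/9 + 4*a/9


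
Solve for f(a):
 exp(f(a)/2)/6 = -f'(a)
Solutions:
 f(a) = 2*log(1/(C1 + a)) + 2*log(12)


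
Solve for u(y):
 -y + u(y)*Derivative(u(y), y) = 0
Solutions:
 u(y) = -sqrt(C1 + y^2)
 u(y) = sqrt(C1 + y^2)


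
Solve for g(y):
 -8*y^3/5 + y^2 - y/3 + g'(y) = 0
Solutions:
 g(y) = C1 + 2*y^4/5 - y^3/3 + y^2/6


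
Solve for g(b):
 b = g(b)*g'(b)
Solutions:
 g(b) = -sqrt(C1 + b^2)
 g(b) = sqrt(C1 + b^2)


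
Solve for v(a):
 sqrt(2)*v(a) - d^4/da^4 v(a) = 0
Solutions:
 v(a) = C1*exp(-2^(1/8)*a) + C2*exp(2^(1/8)*a) + C3*sin(2^(1/8)*a) + C4*cos(2^(1/8)*a)


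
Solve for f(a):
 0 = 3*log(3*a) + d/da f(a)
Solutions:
 f(a) = C1 - 3*a*log(a) - a*log(27) + 3*a


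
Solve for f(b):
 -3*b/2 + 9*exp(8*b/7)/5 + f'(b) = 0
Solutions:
 f(b) = C1 + 3*b^2/4 - 63*exp(8*b/7)/40


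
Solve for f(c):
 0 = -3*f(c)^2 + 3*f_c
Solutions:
 f(c) = -1/(C1 + c)


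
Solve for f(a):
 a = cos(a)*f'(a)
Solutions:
 f(a) = C1 + Integral(a/cos(a), a)


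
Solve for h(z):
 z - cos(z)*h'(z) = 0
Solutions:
 h(z) = C1 + Integral(z/cos(z), z)


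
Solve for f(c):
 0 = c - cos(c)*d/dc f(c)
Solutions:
 f(c) = C1 + Integral(c/cos(c), c)


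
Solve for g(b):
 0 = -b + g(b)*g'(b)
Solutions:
 g(b) = -sqrt(C1 + b^2)
 g(b) = sqrt(C1 + b^2)


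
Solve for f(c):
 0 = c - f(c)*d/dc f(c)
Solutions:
 f(c) = -sqrt(C1 + c^2)
 f(c) = sqrt(C1 + c^2)


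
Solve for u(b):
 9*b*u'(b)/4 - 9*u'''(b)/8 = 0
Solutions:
 u(b) = C1 + Integral(C2*airyai(2^(1/3)*b) + C3*airybi(2^(1/3)*b), b)


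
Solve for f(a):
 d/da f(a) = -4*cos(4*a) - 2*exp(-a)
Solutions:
 f(a) = C1 - sin(4*a) + 2*exp(-a)


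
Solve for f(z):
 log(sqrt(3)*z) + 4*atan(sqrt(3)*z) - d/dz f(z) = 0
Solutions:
 f(z) = C1 + z*log(z) + 4*z*atan(sqrt(3)*z) - z + z*log(3)/2 - 2*sqrt(3)*log(3*z^2 + 1)/3


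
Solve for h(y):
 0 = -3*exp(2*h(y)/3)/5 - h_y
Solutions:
 h(y) = 3*log(-sqrt(-1/(C1 - 3*y))) - 3*log(2) + 3*log(30)/2
 h(y) = 3*log(-1/(C1 - 3*y))/2 - 3*log(2) + 3*log(30)/2


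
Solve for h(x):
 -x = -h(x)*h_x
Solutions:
 h(x) = -sqrt(C1 + x^2)
 h(x) = sqrt(C1 + x^2)


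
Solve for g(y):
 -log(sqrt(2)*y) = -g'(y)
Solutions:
 g(y) = C1 + y*log(y) - y + y*log(2)/2


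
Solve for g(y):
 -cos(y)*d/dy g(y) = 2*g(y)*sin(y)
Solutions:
 g(y) = C1*cos(y)^2


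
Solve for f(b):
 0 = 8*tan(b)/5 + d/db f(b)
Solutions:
 f(b) = C1 + 8*log(cos(b))/5


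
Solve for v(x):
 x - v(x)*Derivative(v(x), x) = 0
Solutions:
 v(x) = -sqrt(C1 + x^2)
 v(x) = sqrt(C1 + x^2)


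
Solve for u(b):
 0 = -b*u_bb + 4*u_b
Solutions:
 u(b) = C1 + C2*b^5


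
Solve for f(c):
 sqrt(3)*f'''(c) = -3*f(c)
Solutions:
 f(c) = C3*exp(-3^(1/6)*c) + (C1*sin(3^(2/3)*c/2) + C2*cos(3^(2/3)*c/2))*exp(3^(1/6)*c/2)


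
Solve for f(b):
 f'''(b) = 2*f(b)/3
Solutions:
 f(b) = C3*exp(2^(1/3)*3^(2/3)*b/3) + (C1*sin(2^(1/3)*3^(1/6)*b/2) + C2*cos(2^(1/3)*3^(1/6)*b/2))*exp(-2^(1/3)*3^(2/3)*b/6)


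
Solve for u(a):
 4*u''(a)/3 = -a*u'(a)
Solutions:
 u(a) = C1 + C2*erf(sqrt(6)*a/4)


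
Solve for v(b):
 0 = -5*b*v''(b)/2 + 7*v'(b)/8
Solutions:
 v(b) = C1 + C2*b^(27/20)


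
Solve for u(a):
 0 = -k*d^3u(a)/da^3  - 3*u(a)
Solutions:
 u(a) = C1*exp(3^(1/3)*a*(-1/k)^(1/3)) + C2*exp(a*(-1/k)^(1/3)*(-3^(1/3) + 3^(5/6)*I)/2) + C3*exp(-a*(-1/k)^(1/3)*(3^(1/3) + 3^(5/6)*I)/2)


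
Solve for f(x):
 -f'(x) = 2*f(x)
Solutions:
 f(x) = C1*exp(-2*x)


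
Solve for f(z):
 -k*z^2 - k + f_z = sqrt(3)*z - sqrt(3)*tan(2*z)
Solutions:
 f(z) = C1 + k*z^3/3 + k*z + sqrt(3)*z^2/2 + sqrt(3)*log(cos(2*z))/2


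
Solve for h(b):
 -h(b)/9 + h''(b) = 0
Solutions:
 h(b) = C1*exp(-b/3) + C2*exp(b/3)


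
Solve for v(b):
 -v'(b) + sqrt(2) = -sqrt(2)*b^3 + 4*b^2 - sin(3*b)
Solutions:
 v(b) = C1 + sqrt(2)*b^4/4 - 4*b^3/3 + sqrt(2)*b - cos(3*b)/3


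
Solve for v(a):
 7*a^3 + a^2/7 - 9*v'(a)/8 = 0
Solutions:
 v(a) = C1 + 14*a^4/9 + 8*a^3/189


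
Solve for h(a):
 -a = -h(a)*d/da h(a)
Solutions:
 h(a) = -sqrt(C1 + a^2)
 h(a) = sqrt(C1 + a^2)


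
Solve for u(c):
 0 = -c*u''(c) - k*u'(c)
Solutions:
 u(c) = C1 + c^(1 - re(k))*(C2*sin(log(c)*Abs(im(k))) + C3*cos(log(c)*im(k)))


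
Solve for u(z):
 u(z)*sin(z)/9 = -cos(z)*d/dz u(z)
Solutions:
 u(z) = C1*cos(z)^(1/9)


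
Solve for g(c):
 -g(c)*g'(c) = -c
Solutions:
 g(c) = -sqrt(C1 + c^2)
 g(c) = sqrt(C1 + c^2)


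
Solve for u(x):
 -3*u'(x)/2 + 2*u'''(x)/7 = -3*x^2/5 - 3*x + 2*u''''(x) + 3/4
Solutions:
 u(x) = C1 + C2*exp(x*(4/(63*sqrt(194369) + 27775)^(1/3) + 4 + (63*sqrt(194369) + 27775)^(1/3))/84)*sin(sqrt(3)*x*(-(63*sqrt(194369) + 27775)^(1/3) + 4/(63*sqrt(194369) + 27775)^(1/3))/84) + C3*exp(x*(4/(63*sqrt(194369) + 27775)^(1/3) + 4 + (63*sqrt(194369) + 27775)^(1/3))/84)*cos(sqrt(3)*x*(-(63*sqrt(194369) + 27775)^(1/3) + 4/(63*sqrt(194369) + 27775)^(1/3))/84) + C4*exp(x*(-(63*sqrt(194369) + 27775)^(1/3) - 4/(63*sqrt(194369) + 27775)^(1/3) + 2)/42) + 2*x^3/15 + x^2 - 73*x/210


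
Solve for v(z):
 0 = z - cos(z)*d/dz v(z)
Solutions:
 v(z) = C1 + Integral(z/cos(z), z)


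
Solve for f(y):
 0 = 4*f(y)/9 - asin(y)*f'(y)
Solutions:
 f(y) = C1*exp(4*Integral(1/asin(y), y)/9)


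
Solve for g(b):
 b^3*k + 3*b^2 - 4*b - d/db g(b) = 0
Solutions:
 g(b) = C1 + b^4*k/4 + b^3 - 2*b^2


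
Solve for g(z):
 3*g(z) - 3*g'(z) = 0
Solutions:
 g(z) = C1*exp(z)


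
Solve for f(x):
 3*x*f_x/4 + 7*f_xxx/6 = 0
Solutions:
 f(x) = C1 + Integral(C2*airyai(-42^(2/3)*x/14) + C3*airybi(-42^(2/3)*x/14), x)


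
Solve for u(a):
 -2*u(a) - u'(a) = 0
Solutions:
 u(a) = C1*exp(-2*a)


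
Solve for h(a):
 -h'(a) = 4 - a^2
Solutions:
 h(a) = C1 + a^3/3 - 4*a


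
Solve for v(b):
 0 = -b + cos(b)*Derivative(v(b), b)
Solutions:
 v(b) = C1 + Integral(b/cos(b), b)


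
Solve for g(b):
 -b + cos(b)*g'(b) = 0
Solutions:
 g(b) = C1 + Integral(b/cos(b), b)


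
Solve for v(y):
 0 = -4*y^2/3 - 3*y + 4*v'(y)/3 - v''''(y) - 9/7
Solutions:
 v(y) = C1 + C4*exp(6^(2/3)*y/3) + y^3/3 + 9*y^2/8 + 27*y/28 + (C2*sin(2^(2/3)*3^(1/6)*y/2) + C3*cos(2^(2/3)*3^(1/6)*y/2))*exp(-6^(2/3)*y/6)


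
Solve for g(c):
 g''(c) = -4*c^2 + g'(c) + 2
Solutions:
 g(c) = C1 + C2*exp(c) + 4*c^3/3 + 4*c^2 + 6*c


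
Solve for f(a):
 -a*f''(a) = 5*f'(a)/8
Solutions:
 f(a) = C1 + C2*a^(3/8)


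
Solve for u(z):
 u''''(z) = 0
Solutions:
 u(z) = C1 + C2*z + C3*z^2 + C4*z^3


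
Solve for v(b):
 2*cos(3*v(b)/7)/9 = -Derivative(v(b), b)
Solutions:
 2*b/9 - 7*log(sin(3*v(b)/7) - 1)/6 + 7*log(sin(3*v(b)/7) + 1)/6 = C1


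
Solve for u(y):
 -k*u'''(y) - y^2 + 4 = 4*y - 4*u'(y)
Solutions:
 u(y) = C1 + C2*exp(-2*y*sqrt(1/k)) + C3*exp(2*y*sqrt(1/k)) + k*y/8 + y^3/12 + y^2/2 - y


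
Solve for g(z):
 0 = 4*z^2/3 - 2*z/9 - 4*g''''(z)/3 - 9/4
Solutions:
 g(z) = C1 + C2*z + C3*z^2 + C4*z^3 + z^6/360 - z^5/720 - 9*z^4/128


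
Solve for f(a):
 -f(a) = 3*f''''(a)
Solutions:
 f(a) = (C1*sin(sqrt(2)*3^(3/4)*a/6) + C2*cos(sqrt(2)*3^(3/4)*a/6))*exp(-sqrt(2)*3^(3/4)*a/6) + (C3*sin(sqrt(2)*3^(3/4)*a/6) + C4*cos(sqrt(2)*3^(3/4)*a/6))*exp(sqrt(2)*3^(3/4)*a/6)


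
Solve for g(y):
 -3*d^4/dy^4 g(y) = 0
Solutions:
 g(y) = C1 + C2*y + C3*y^2 + C4*y^3


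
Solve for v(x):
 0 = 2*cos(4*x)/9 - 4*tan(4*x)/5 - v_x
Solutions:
 v(x) = C1 + log(cos(4*x))/5 + sin(4*x)/18


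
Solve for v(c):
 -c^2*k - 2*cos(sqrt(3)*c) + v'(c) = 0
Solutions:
 v(c) = C1 + c^3*k/3 + 2*sqrt(3)*sin(sqrt(3)*c)/3


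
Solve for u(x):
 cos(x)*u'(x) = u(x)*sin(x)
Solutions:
 u(x) = C1/cos(x)


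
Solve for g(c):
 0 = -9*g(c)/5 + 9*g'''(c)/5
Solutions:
 g(c) = C3*exp(c) + (C1*sin(sqrt(3)*c/2) + C2*cos(sqrt(3)*c/2))*exp(-c/2)


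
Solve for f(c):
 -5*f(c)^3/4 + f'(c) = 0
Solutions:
 f(c) = -sqrt(2)*sqrt(-1/(C1 + 5*c))
 f(c) = sqrt(2)*sqrt(-1/(C1 + 5*c))


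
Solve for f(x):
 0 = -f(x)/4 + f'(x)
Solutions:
 f(x) = C1*exp(x/4)


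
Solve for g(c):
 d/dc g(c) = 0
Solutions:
 g(c) = C1


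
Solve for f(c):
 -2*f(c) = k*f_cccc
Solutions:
 f(c) = C1*exp(-2^(1/4)*c*(-1/k)^(1/4)) + C2*exp(2^(1/4)*c*(-1/k)^(1/4)) + C3*exp(-2^(1/4)*I*c*(-1/k)^(1/4)) + C4*exp(2^(1/4)*I*c*(-1/k)^(1/4))


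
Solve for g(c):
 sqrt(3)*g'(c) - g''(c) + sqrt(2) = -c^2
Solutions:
 g(c) = C1 + C2*exp(sqrt(3)*c) - sqrt(3)*c^3/9 - c^2/3 - sqrt(6)*c/3 - 2*sqrt(3)*c/9


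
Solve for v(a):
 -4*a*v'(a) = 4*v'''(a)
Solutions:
 v(a) = C1 + Integral(C2*airyai(-a) + C3*airybi(-a), a)


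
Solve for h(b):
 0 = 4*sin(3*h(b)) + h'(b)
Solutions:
 h(b) = -acos((-C1 - exp(24*b))/(C1 - exp(24*b)))/3 + 2*pi/3
 h(b) = acos((-C1 - exp(24*b))/(C1 - exp(24*b)))/3


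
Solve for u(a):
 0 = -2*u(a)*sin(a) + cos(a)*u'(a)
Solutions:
 u(a) = C1/cos(a)^2


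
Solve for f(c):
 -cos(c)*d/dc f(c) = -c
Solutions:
 f(c) = C1 + Integral(c/cos(c), c)


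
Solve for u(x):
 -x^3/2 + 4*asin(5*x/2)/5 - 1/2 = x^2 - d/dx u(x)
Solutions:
 u(x) = C1 + x^4/8 + x^3/3 - 4*x*asin(5*x/2)/5 + x/2 - 4*sqrt(4 - 25*x^2)/25


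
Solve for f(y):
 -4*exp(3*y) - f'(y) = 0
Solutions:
 f(y) = C1 - 4*exp(3*y)/3


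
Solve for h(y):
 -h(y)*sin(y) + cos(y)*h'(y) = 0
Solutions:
 h(y) = C1/cos(y)


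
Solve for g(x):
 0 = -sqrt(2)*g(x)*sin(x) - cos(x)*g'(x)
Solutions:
 g(x) = C1*cos(x)^(sqrt(2))


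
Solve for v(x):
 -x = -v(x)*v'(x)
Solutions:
 v(x) = -sqrt(C1 + x^2)
 v(x) = sqrt(C1 + x^2)


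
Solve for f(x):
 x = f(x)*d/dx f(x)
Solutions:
 f(x) = -sqrt(C1 + x^2)
 f(x) = sqrt(C1 + x^2)


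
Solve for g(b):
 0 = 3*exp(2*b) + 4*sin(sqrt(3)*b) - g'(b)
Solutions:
 g(b) = C1 + 3*exp(2*b)/2 - 4*sqrt(3)*cos(sqrt(3)*b)/3


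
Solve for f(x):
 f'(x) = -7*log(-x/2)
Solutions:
 f(x) = C1 - 7*x*log(-x) + 7*x*(log(2) + 1)


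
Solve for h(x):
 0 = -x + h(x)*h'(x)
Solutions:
 h(x) = -sqrt(C1 + x^2)
 h(x) = sqrt(C1 + x^2)


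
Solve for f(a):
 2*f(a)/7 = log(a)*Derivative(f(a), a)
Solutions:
 f(a) = C1*exp(2*li(a)/7)


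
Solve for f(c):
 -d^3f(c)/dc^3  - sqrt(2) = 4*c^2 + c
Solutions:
 f(c) = C1 + C2*c + C3*c^2 - c^5/15 - c^4/24 - sqrt(2)*c^3/6


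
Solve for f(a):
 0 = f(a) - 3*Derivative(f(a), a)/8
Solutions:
 f(a) = C1*exp(8*a/3)


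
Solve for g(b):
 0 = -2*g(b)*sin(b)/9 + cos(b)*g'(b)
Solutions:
 g(b) = C1/cos(b)^(2/9)


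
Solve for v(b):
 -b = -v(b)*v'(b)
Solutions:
 v(b) = -sqrt(C1 + b^2)
 v(b) = sqrt(C1 + b^2)


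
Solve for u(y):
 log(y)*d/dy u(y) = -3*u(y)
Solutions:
 u(y) = C1*exp(-3*li(y))


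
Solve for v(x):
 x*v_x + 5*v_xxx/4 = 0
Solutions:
 v(x) = C1 + Integral(C2*airyai(-10^(2/3)*x/5) + C3*airybi(-10^(2/3)*x/5), x)


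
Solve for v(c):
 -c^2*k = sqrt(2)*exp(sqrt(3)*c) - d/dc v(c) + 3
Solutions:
 v(c) = C1 + c^3*k/3 + 3*c + sqrt(6)*exp(sqrt(3)*c)/3


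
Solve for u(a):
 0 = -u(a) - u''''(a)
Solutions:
 u(a) = (C1*sin(sqrt(2)*a/2) + C2*cos(sqrt(2)*a/2))*exp(-sqrt(2)*a/2) + (C3*sin(sqrt(2)*a/2) + C4*cos(sqrt(2)*a/2))*exp(sqrt(2)*a/2)


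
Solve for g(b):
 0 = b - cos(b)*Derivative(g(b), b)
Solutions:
 g(b) = C1 + Integral(b/cos(b), b)


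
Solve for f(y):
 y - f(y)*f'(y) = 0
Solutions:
 f(y) = -sqrt(C1 + y^2)
 f(y) = sqrt(C1 + y^2)


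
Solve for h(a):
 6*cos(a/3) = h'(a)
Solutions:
 h(a) = C1 + 18*sin(a/3)


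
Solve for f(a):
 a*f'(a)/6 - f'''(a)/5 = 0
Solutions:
 f(a) = C1 + Integral(C2*airyai(5^(1/3)*6^(2/3)*a/6) + C3*airybi(5^(1/3)*6^(2/3)*a/6), a)


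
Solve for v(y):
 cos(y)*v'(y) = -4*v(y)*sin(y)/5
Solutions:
 v(y) = C1*cos(y)^(4/5)


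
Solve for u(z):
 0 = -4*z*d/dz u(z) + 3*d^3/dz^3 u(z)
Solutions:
 u(z) = C1 + Integral(C2*airyai(6^(2/3)*z/3) + C3*airybi(6^(2/3)*z/3), z)


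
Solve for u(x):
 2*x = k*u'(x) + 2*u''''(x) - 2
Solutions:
 u(x) = C1 + C2*exp(2^(2/3)*x*(-k)^(1/3)/2) + C3*exp(2^(2/3)*x*(-k)^(1/3)*(-1 + sqrt(3)*I)/4) + C4*exp(-2^(2/3)*x*(-k)^(1/3)*(1 + sqrt(3)*I)/4) + x^2/k + 2*x/k


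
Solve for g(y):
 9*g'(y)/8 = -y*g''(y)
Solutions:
 g(y) = C1 + C2/y^(1/8)


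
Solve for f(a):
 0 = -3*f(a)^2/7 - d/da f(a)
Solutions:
 f(a) = 7/(C1 + 3*a)


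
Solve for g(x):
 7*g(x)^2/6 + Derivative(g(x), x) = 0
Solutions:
 g(x) = 6/(C1 + 7*x)


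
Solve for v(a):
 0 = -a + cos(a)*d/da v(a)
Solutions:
 v(a) = C1 + Integral(a/cos(a), a)


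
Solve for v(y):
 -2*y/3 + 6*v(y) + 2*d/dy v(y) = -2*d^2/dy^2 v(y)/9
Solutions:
 v(y) = y/9 + (C1*sin(3*sqrt(3)*y/2) + C2*cos(3*sqrt(3)*y/2))*exp(-9*y/2) - 1/27


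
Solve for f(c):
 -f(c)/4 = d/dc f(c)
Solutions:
 f(c) = C1*exp(-c/4)


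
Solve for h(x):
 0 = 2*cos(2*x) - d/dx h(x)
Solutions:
 h(x) = C1 + sin(2*x)


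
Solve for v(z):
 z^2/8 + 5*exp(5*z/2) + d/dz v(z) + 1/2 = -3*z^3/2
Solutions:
 v(z) = C1 - 3*z^4/8 - z^3/24 - z/2 - 2*exp(5*z/2)


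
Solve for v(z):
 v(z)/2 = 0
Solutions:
 v(z) = 0


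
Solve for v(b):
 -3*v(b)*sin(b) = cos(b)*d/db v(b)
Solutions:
 v(b) = C1*cos(b)^3


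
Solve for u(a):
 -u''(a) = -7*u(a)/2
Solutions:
 u(a) = C1*exp(-sqrt(14)*a/2) + C2*exp(sqrt(14)*a/2)


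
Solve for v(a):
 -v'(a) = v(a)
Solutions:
 v(a) = C1*exp(-a)


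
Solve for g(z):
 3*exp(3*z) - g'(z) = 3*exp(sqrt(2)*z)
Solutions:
 g(z) = C1 + exp(3*z) - 3*sqrt(2)*exp(sqrt(2)*z)/2


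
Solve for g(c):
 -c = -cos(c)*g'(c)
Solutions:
 g(c) = C1 + Integral(c/cos(c), c)


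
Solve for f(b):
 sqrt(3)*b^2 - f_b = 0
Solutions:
 f(b) = C1 + sqrt(3)*b^3/3


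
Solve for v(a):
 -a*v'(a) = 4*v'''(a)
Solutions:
 v(a) = C1 + Integral(C2*airyai(-2^(1/3)*a/2) + C3*airybi(-2^(1/3)*a/2), a)


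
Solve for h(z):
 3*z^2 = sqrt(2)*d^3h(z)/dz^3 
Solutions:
 h(z) = C1 + C2*z + C3*z^2 + sqrt(2)*z^5/40


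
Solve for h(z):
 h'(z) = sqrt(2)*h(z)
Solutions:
 h(z) = C1*exp(sqrt(2)*z)


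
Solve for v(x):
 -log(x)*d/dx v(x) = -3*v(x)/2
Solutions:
 v(x) = C1*exp(3*li(x)/2)


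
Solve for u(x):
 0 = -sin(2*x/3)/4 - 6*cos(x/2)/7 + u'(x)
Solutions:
 u(x) = C1 + 12*sin(x/2)/7 - 3*cos(2*x/3)/8


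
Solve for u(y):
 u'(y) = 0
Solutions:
 u(y) = C1


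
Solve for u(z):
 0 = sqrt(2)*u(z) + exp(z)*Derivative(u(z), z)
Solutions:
 u(z) = C1*exp(sqrt(2)*exp(-z))


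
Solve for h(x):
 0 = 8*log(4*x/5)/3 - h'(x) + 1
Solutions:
 h(x) = C1 + 8*x*log(x)/3 - 3*x*log(5) - 5*x/3 + x*log(10)/3 + 5*x*log(2)


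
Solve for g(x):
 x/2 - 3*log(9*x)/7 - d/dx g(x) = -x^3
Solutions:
 g(x) = C1 + x^4/4 + x^2/4 - 3*x*log(x)/7 - 6*x*log(3)/7 + 3*x/7


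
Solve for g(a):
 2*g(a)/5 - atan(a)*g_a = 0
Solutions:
 g(a) = C1*exp(2*Integral(1/atan(a), a)/5)


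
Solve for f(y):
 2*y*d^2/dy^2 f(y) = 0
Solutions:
 f(y) = C1 + C2*y


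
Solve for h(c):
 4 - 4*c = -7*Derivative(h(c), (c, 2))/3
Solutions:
 h(c) = C1 + C2*c + 2*c^3/7 - 6*c^2/7


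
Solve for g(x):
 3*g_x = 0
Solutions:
 g(x) = C1


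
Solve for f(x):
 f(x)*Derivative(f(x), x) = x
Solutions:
 f(x) = -sqrt(C1 + x^2)
 f(x) = sqrt(C1 + x^2)


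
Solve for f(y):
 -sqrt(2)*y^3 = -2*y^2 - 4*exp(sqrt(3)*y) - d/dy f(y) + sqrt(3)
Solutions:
 f(y) = C1 + sqrt(2)*y^4/4 - 2*y^3/3 + sqrt(3)*y - 4*sqrt(3)*exp(sqrt(3)*y)/3


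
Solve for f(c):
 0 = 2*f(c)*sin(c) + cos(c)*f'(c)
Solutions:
 f(c) = C1*cos(c)^2


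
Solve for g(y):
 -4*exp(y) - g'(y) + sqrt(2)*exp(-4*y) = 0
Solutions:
 g(y) = C1 - 4*exp(y) - sqrt(2)*exp(-4*y)/4


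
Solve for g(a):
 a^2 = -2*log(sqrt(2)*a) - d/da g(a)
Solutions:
 g(a) = C1 - a^3/3 - 2*a*log(a) - a*log(2) + 2*a


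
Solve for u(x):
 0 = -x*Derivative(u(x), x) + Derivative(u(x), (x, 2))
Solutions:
 u(x) = C1 + C2*erfi(sqrt(2)*x/2)


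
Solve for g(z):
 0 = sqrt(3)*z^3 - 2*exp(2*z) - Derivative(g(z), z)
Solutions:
 g(z) = C1 + sqrt(3)*z^4/4 - exp(2*z)


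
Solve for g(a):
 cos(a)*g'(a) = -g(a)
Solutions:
 g(a) = C1*sqrt(sin(a) - 1)/sqrt(sin(a) + 1)


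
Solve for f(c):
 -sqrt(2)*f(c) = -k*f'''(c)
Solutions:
 f(c) = C1*exp(2^(1/6)*c*(1/k)^(1/3)) + C2*exp(2^(1/6)*c*(-1 + sqrt(3)*I)*(1/k)^(1/3)/2) + C3*exp(-2^(1/6)*c*(1 + sqrt(3)*I)*(1/k)^(1/3)/2)


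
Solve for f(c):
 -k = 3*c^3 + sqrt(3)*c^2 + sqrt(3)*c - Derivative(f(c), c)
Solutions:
 f(c) = C1 + 3*c^4/4 + sqrt(3)*c^3/3 + sqrt(3)*c^2/2 + c*k


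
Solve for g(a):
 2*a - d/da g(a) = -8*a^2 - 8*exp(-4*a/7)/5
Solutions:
 g(a) = C1 + 8*a^3/3 + a^2 - 14*exp(-4*a/7)/5


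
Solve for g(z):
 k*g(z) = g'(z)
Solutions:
 g(z) = C1*exp(k*z)


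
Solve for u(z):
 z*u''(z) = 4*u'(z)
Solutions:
 u(z) = C1 + C2*z^5


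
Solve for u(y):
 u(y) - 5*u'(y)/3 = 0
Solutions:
 u(y) = C1*exp(3*y/5)


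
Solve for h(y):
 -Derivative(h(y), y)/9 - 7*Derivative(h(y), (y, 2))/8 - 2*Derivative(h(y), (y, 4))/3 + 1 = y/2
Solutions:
 h(y) = C1 + C2*exp(3^(1/3)*y*(-21/(16 + sqrt(3343))^(1/3) + 3^(1/3)*(16 + sqrt(3343))^(1/3))/24)*sin(3^(1/6)*y*(7*3^(2/3)/(16 + sqrt(3343))^(1/3) + (16 + sqrt(3343))^(1/3))/8) + C3*exp(3^(1/3)*y*(-21/(16 + sqrt(3343))^(1/3) + 3^(1/3)*(16 + sqrt(3343))^(1/3))/24)*cos(3^(1/6)*y*(7*3^(2/3)/(16 + sqrt(3343))^(1/3) + (16 + sqrt(3343))^(1/3))/8) + C4*exp(-3^(1/3)*y*(-21/(16 + sqrt(3343))^(1/3) + 3^(1/3)*(16 + sqrt(3343))^(1/3))/12) - 9*y^2/4 + 711*y/16


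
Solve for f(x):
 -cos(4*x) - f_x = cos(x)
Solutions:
 f(x) = C1 - sin(x) - sin(4*x)/4


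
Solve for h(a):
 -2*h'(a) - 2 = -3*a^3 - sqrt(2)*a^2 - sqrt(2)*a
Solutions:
 h(a) = C1 + 3*a^4/8 + sqrt(2)*a^3/6 + sqrt(2)*a^2/4 - a


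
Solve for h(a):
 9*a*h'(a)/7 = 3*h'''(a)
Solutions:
 h(a) = C1 + Integral(C2*airyai(3^(1/3)*7^(2/3)*a/7) + C3*airybi(3^(1/3)*7^(2/3)*a/7), a)


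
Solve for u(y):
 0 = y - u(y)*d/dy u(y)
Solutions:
 u(y) = -sqrt(C1 + y^2)
 u(y) = sqrt(C1 + y^2)


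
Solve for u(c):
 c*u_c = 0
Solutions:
 u(c) = C1


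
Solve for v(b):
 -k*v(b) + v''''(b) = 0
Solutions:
 v(b) = C1*exp(-b*k^(1/4)) + C2*exp(b*k^(1/4)) + C3*exp(-I*b*k^(1/4)) + C4*exp(I*b*k^(1/4))


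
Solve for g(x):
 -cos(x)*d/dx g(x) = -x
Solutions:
 g(x) = C1 + Integral(x/cos(x), x)


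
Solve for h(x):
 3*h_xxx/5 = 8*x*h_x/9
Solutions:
 h(x) = C1 + Integral(C2*airyai(2*5^(1/3)*x/3) + C3*airybi(2*5^(1/3)*x/3), x)


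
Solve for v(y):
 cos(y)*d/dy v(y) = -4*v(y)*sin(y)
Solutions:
 v(y) = C1*cos(y)^4


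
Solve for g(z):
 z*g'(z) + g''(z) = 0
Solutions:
 g(z) = C1 + C2*erf(sqrt(2)*z/2)


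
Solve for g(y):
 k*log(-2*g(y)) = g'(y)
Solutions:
 Integral(1/(log(-_y) + log(2)), (_y, g(y))) = C1 + k*y


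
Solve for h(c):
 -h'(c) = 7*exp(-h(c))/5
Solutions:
 h(c) = log(C1 - 7*c/5)


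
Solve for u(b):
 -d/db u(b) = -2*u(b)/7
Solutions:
 u(b) = C1*exp(2*b/7)


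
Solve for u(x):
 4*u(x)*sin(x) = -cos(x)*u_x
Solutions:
 u(x) = C1*cos(x)^4


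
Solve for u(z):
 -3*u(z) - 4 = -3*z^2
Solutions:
 u(z) = z^2 - 4/3


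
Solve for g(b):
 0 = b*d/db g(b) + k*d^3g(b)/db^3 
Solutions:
 g(b) = C1 + Integral(C2*airyai(b*(-1/k)^(1/3)) + C3*airybi(b*(-1/k)^(1/3)), b)


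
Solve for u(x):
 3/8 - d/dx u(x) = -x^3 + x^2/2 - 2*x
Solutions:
 u(x) = C1 + x^4/4 - x^3/6 + x^2 + 3*x/8


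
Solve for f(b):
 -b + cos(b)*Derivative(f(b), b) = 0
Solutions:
 f(b) = C1 + Integral(b/cos(b), b)


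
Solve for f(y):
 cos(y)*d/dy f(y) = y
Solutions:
 f(y) = C1 + Integral(y/cos(y), y)


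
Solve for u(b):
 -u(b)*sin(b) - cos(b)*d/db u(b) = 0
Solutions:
 u(b) = C1*cos(b)


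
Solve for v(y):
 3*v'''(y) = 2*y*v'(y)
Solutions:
 v(y) = C1 + Integral(C2*airyai(2^(1/3)*3^(2/3)*y/3) + C3*airybi(2^(1/3)*3^(2/3)*y/3), y)


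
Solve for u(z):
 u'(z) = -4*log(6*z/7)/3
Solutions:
 u(z) = C1 - 4*z*log(z)/3 - 4*z*log(6)/3 + 4*z/3 + 4*z*log(7)/3


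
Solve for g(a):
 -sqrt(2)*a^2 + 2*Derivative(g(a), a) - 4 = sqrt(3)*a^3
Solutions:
 g(a) = C1 + sqrt(3)*a^4/8 + sqrt(2)*a^3/6 + 2*a
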